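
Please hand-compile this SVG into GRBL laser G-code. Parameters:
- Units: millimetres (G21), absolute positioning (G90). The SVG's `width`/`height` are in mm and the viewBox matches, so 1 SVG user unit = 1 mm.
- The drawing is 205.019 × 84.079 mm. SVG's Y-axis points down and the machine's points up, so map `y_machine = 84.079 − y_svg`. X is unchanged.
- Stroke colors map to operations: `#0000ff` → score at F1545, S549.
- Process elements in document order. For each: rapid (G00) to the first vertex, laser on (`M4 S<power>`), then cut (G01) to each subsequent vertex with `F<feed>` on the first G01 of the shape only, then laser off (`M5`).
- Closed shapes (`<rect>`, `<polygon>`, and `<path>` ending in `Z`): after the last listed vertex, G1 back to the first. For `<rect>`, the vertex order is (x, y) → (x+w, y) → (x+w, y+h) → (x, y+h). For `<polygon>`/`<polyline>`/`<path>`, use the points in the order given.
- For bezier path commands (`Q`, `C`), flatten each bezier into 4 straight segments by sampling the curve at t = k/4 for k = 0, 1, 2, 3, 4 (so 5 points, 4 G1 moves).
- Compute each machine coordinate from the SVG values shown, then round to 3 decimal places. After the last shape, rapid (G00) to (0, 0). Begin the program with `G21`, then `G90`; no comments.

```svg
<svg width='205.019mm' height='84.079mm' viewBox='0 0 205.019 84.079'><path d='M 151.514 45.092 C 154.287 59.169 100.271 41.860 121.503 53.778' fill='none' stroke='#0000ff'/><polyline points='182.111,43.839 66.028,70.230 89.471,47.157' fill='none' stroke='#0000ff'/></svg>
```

G21
G90
G00 X151.514 Y38.987
M4 S549
G01 X145.009 Y33.367 F1545
G01 X129.586 Y33.834
G01 X117.625 Y34.707
G01 X121.503 Y30.301
M5
G00 X182.111 Y40.240
M4 S549
G01 X66.028 Y13.849 F1545
G01 X89.471 Y36.922
M5
G00 X0.000 Y0.000

Since the viewBox matches the mm dimensions, user units are millimetres directly. The only transform is the Y-flip y_m = 84.079 − y_svg.

Shape 1 is a cubic bezier drawn with `<path>`. Its stroke #0000ff means score at S549, F1545. After flipping Y the toolpath is (151.514,38.987) → (145.009,33.367) → (129.586,33.834) → (117.625,34.707) → (121.503,30.301).

Shape 2 is a open polyline drawn with `<polyline>`. Its stroke #0000ff means score at S549, F1545. After flipping Y the toolpath is (182.111,40.240) → (66.028,13.849) → (89.471,36.922).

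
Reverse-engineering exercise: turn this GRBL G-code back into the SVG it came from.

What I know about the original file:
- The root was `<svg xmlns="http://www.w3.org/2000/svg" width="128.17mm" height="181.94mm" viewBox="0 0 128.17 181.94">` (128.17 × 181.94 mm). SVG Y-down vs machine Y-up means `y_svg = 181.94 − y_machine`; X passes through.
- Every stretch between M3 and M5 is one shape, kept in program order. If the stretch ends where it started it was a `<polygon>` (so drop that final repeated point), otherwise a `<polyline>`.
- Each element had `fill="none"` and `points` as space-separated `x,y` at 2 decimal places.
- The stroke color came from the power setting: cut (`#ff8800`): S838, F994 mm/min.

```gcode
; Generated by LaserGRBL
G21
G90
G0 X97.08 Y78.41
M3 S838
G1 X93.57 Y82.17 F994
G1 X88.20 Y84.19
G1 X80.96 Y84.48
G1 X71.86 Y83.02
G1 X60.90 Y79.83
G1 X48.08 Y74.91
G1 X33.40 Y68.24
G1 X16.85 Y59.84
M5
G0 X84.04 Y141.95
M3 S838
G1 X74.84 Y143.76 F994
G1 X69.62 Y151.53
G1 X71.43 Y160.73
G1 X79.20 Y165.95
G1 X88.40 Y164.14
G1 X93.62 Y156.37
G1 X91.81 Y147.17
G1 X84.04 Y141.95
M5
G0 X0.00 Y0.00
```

<svg xmlns="http://www.w3.org/2000/svg" width="128.17mm" height="181.94mm" viewBox="0 0 128.17 181.94">
  <polyline points="97.08,103.53 93.57,99.77 88.20,97.75 80.96,97.46 71.86,98.92 60.90,102.11 48.08,107.03 33.40,113.70 16.85,122.10" fill="none" stroke="#ff8800"/>
  <polygon points="84.04,39.99 74.84,38.18 69.62,30.41 71.43,21.21 79.20,15.99 88.40,17.80 93.62,25.57 91.81,34.77" fill="none" stroke="#ff8800"/>
</svg>

y_svg = 181.94 − y_m. Every run uses S838, so all elements get stroke `#ff8800` (cut).

[1] open run; points: 97.08,103.53 93.57,99.77 88.20,97.75 80.96,97.46 71.86,98.92 60.90,102.11 48.08,107.03 33.40,113.70 16.85,122.10

[2] closed run; points: 84.04,39.99 74.84,38.18 69.62,30.41 71.43,21.21 79.20,15.99 88.40,17.80 93.62,25.57 91.81,34.77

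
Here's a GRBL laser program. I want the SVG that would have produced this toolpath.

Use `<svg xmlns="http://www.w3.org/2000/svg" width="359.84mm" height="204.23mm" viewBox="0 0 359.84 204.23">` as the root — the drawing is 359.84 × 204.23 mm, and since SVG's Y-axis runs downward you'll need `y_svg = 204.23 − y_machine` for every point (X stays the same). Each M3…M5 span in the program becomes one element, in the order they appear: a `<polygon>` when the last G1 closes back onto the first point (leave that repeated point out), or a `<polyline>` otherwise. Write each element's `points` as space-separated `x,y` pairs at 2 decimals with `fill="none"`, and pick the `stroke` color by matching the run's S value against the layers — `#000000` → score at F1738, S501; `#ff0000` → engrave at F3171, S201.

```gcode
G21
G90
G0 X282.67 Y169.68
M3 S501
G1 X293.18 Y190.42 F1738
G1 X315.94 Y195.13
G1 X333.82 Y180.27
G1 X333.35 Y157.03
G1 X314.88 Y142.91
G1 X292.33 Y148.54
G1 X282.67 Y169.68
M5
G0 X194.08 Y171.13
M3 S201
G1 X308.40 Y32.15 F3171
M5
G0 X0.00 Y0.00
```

Machine Y-up, SVG Y-down with viewBox height 204.23, so y_svg = 204.23 − y_machine; X carries over.

Run 1: S501 ⇒ score layer `#000000`. The run returns to its start, so emit a `<polygon>` with points (Y-flipped): 282.67,34.55 293.18,13.81 315.94,9.10 333.82,23.96 333.35,47.20 314.88,61.32 292.33,55.69.

Run 2: the run's S201 means `#ff0000` (engrave). The run is open, so emit a `<polyline>` with points (Y-flipped): 194.08,33.10 308.40,172.08.

<svg xmlns="http://www.w3.org/2000/svg" width="359.84mm" height="204.23mm" viewBox="0 0 359.84 204.23">
  <polygon points="282.67,34.55 293.18,13.81 315.94,9.10 333.82,23.96 333.35,47.20 314.88,61.32 292.33,55.69" fill="none" stroke="#000000"/>
  <polyline points="194.08,33.10 308.40,172.08" fill="none" stroke="#ff0000"/>
</svg>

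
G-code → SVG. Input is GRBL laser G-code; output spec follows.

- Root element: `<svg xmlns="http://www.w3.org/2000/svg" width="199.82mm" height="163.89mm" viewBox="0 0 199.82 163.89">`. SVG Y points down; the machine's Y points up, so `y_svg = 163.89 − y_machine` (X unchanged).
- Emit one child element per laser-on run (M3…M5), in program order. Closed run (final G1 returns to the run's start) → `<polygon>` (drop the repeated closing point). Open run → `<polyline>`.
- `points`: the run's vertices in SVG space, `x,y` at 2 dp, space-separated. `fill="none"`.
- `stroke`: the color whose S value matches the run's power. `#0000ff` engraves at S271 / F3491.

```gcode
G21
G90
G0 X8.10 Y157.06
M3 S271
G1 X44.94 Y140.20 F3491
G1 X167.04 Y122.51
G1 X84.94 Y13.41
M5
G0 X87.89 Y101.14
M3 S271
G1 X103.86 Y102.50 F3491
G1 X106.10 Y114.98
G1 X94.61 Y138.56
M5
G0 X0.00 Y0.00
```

Each laser-on run becomes one SVG element. Flip Y back into SVG space with y_svg = 163.89 − y_machine. Every run uses S271, so all elements get stroke `#0000ff` (engrave).

Run 1: The run is open, so emit a `<polyline>` with points (Y-flipped): 8.10,6.83 44.94,23.69 167.04,41.38 84.94,150.48.

Run 2: The run is open, so emit a `<polyline>` with points (Y-flipped): 87.89,62.75 103.86,61.39 106.10,48.91 94.61,25.33.

<svg xmlns="http://www.w3.org/2000/svg" width="199.82mm" height="163.89mm" viewBox="0 0 199.82 163.89">
  <polyline points="8.10,6.83 44.94,23.69 167.04,41.38 84.94,150.48" fill="none" stroke="#0000ff"/>
  <polyline points="87.89,62.75 103.86,61.39 106.10,48.91 94.61,25.33" fill="none" stroke="#0000ff"/>
</svg>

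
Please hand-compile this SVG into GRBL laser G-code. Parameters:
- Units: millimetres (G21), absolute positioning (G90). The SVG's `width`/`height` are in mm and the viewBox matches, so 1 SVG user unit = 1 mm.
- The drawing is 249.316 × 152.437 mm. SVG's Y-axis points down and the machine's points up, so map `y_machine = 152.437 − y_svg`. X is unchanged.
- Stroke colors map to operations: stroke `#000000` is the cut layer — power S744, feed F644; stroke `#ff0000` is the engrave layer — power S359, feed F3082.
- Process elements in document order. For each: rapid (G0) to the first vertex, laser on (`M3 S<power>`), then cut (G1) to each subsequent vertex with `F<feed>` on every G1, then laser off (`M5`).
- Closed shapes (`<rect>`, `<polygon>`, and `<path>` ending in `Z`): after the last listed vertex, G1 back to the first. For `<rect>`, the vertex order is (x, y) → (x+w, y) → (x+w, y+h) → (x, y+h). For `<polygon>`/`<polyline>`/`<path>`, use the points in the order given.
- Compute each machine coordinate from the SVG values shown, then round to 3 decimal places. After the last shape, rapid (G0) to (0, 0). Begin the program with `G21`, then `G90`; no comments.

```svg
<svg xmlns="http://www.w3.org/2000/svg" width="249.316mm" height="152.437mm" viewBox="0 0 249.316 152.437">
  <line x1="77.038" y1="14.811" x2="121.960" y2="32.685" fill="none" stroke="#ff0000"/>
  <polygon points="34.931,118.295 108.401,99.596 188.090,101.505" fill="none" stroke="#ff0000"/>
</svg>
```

viewBox `0 0 249.316 152.437` with mm width/height → 1 unit = 1 mm. Flip: y_m = 152.437 − y_svg.

**Shape 1** — `<line>` line segment, stroke `#ff0000` → engrave (S359, F3082). Machine vertices: (77.038,137.626) → (121.960,119.752). Open path.

**Shape 2** — `<polygon>` closed polygon, stroke `#ff0000` → engrave (S359, F3082). Machine vertices: (34.931,34.142) → (108.401,52.841) → (188.090,50.932) → (34.931,34.142). Closed: final G1 returns to the first vertex.

G21
G90
G0 X77.038 Y137.626
M3 S359
G1 X121.960 Y119.752 F3082
M5
G0 X34.931 Y34.142
M3 S359
G1 X108.401 Y52.841 F3082
G1 X188.090 Y50.932 F3082
G1 X34.931 Y34.142 F3082
M5
G0 X0.000 Y0.000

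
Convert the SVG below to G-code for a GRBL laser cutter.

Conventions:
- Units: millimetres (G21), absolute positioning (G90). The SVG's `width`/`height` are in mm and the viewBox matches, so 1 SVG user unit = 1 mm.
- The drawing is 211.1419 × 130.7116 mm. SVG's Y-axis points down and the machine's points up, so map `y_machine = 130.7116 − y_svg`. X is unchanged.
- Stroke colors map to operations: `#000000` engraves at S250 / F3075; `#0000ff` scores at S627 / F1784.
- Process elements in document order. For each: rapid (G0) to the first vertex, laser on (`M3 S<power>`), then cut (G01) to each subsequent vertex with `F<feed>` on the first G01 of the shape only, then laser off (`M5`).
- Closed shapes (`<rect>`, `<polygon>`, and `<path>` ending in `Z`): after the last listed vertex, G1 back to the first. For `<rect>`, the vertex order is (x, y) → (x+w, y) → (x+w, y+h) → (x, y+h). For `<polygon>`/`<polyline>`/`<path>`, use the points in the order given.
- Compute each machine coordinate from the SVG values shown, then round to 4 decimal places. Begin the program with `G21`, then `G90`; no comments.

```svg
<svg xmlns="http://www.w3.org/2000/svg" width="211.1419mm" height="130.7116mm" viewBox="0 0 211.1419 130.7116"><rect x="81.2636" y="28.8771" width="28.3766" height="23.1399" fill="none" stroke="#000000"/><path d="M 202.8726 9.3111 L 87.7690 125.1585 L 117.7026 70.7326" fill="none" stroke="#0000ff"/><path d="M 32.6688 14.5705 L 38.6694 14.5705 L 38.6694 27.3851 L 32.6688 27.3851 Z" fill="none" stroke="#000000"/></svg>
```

Since the viewBox matches the mm dimensions, user units are millimetres directly. The only transform is the Y-flip y_m = 130.7116 − y_svg.

Shape 1 is a rectangle drawn with `<rect>`. Its stroke #000000 means engrave at S250, F3075. After flipping Y the toolpath is (81.2636,101.8345) → (109.6402,101.8345) → (109.6402,78.6946) → (81.2636,78.6946) → (81.2636,101.8345), returning to the start.

Shape 2 is a open polyline drawn with `<path>`. Its stroke #0000ff means score at S627, F1784. After flipping Y the toolpath is (202.8726,121.4005) → (87.7690,5.5531) → (117.7026,59.9790).

Shape 3 is a rectangle drawn with `<path>`. Its stroke #000000 means engrave at S250, F3075. After flipping Y the toolpath is (32.6688,116.1411) → (38.6694,116.1411) → (38.6694,103.3265) → (32.6688,103.3265) → (32.6688,116.1411), returning to the start.

G21
G90
G0 X81.2636 Y101.8345
M3 S250
G01 X109.6402 Y101.8345 F3075
G01 X109.6402 Y78.6946
G01 X81.2636 Y78.6946
G01 X81.2636 Y101.8345
M5
G0 X202.8726 Y121.4005
M3 S627
G01 X87.7690 Y5.5531 F1784
G01 X117.7026 Y59.9790
M5
G0 X32.6688 Y116.1411
M3 S250
G01 X38.6694 Y116.1411 F3075
G01 X38.6694 Y103.3265
G01 X32.6688 Y103.3265
G01 X32.6688 Y116.1411
M5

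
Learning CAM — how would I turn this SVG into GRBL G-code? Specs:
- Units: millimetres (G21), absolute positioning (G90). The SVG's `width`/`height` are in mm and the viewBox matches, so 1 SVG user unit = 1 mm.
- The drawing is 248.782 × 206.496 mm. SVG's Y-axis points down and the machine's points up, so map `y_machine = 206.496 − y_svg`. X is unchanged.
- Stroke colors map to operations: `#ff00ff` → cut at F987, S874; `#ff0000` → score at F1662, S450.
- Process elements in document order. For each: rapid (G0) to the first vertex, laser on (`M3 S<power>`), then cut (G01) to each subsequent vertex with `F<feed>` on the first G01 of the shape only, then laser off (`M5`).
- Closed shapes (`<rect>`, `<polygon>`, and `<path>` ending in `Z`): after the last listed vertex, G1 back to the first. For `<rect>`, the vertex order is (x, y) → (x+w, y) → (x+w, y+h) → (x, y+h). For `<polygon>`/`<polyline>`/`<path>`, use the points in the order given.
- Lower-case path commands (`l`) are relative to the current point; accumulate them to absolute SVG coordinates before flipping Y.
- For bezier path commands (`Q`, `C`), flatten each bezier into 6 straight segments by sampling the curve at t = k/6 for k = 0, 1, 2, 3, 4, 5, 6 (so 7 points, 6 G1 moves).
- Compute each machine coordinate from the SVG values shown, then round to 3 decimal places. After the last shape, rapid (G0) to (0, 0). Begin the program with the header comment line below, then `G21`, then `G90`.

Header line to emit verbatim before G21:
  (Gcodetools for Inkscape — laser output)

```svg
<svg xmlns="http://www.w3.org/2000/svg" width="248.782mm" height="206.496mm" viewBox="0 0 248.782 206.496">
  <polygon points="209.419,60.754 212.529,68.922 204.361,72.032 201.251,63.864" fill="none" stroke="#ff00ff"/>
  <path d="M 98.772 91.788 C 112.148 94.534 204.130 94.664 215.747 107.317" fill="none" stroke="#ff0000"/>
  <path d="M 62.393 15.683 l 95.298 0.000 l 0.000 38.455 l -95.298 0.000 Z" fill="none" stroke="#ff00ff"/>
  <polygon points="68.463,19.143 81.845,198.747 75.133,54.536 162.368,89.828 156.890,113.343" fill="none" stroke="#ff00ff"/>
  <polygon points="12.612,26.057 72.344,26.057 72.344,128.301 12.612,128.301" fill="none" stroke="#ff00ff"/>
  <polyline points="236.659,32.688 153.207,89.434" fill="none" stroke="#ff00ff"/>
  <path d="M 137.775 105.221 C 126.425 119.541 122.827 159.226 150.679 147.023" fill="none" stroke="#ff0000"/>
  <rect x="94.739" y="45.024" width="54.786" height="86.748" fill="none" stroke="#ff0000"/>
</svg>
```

Since the viewBox matches the mm dimensions, user units are millimetres directly. The only transform is the Y-flip y_m = 206.496 − y_svg.

Shape 1 is a regular polygon drawn with `<polygon>`. Its stroke #ff00ff means cut at S874, F987. After flipping Y the toolpath is (209.419,145.742) → (212.529,137.574) → (204.361,134.464) → (201.251,142.632) → (209.419,145.742), returning to the start.

Shape 2 is a cubic bezier drawn with `<path>`. Its stroke #ff0000 means score at S450, F1662. After flipping Y the toolpath is (98.772,114.708) → (111.275,113.483) → (132.462,112.273) → (157.919,110.659) → (183.229,108.218) → (203.977,104.532) → (215.747,99.179).

Shape 3 is a rectangle drawn with `<path>`. Its stroke #ff00ff means cut at S874, F987. After flipping Y the toolpath is (62.393,190.813) → (157.691,190.813) → (157.691,152.358) → (62.393,152.358) → (62.393,190.813), returning to the start.

Shape 4 is a closed polygon drawn with `<polygon>`. Its stroke #ff00ff means cut at S874, F987. After flipping Y the toolpath is (68.463,187.353) → (81.845,7.749) → (75.133,151.960) → (162.368,116.668) → (156.890,93.153) → (68.463,187.353), returning to the start.

Shape 5 is a rectangle drawn with `<polygon>`. Its stroke #ff00ff means cut at S874, F987. After flipping Y the toolpath is (12.612,180.439) → (72.344,180.439) → (72.344,78.195) → (12.612,78.195) → (12.612,180.439), returning to the start.

Shape 6 is a line segment drawn with `<polyline>`. Its stroke #ff00ff means cut at S874, F987. After flipping Y the toolpath is (236.659,173.808) → (153.207,117.062).

Shape 7 is a cubic bezier drawn with `<path>`. Its stroke #ff0000 means score at S450, F1662. After flipping Y the toolpath is (137.775,101.275) → (132.856,92.359) → (129.887,81.361) → (129.526,70.428) → (132.433,61.705) → (139.264,57.338) → (150.679,59.473).

Shape 8 is a rectangle drawn with `<rect>`. Its stroke #ff0000 means score at S450, F1662. After flipping Y the toolpath is (94.739,161.472) → (149.525,161.472) → (149.525,74.724) → (94.739,74.724) → (94.739,161.472), returning to the start.

(Gcodetools for Inkscape — laser output)
G21
G90
G0 X209.419 Y145.742
M3 S874
G01 X212.529 Y137.574 F987
G01 X204.361 Y134.464
G01 X201.251 Y142.632
G01 X209.419 Y145.742
M5
G0 X98.772 Y114.708
M3 S450
G01 X111.275 Y113.483 F1662
G01 X132.462 Y112.273
G01 X157.919 Y110.659
G01 X183.229 Y108.218
G01 X203.977 Y104.532
G01 X215.747 Y99.179
M5
G0 X62.393 Y190.813
M3 S874
G01 X157.691 Y190.813 F987
G01 X157.691 Y152.358
G01 X62.393 Y152.358
G01 X62.393 Y190.813
M5
G0 X68.463 Y187.353
M3 S874
G01 X81.845 Y7.749 F987
G01 X75.133 Y151.960
G01 X162.368 Y116.668
G01 X156.890 Y93.153
G01 X68.463 Y187.353
M5
G0 X12.612 Y180.439
M3 S874
G01 X72.344 Y180.439 F987
G01 X72.344 Y78.195
G01 X12.612 Y78.195
G01 X12.612 Y180.439
M5
G0 X236.659 Y173.808
M3 S874
G01 X153.207 Y117.062 F987
M5
G0 X137.775 Y101.275
M3 S450
G01 X132.856 Y92.359 F1662
G01 X129.887 Y81.361
G01 X129.526 Y70.428
G01 X132.433 Y61.705
G01 X139.264 Y57.338
G01 X150.679 Y59.473
M5
G0 X94.739 Y161.472
M3 S450
G01 X149.525 Y161.472 F1662
G01 X149.525 Y74.724
G01 X94.739 Y74.724
G01 X94.739 Y161.472
M5
G0 X0.000 Y0.000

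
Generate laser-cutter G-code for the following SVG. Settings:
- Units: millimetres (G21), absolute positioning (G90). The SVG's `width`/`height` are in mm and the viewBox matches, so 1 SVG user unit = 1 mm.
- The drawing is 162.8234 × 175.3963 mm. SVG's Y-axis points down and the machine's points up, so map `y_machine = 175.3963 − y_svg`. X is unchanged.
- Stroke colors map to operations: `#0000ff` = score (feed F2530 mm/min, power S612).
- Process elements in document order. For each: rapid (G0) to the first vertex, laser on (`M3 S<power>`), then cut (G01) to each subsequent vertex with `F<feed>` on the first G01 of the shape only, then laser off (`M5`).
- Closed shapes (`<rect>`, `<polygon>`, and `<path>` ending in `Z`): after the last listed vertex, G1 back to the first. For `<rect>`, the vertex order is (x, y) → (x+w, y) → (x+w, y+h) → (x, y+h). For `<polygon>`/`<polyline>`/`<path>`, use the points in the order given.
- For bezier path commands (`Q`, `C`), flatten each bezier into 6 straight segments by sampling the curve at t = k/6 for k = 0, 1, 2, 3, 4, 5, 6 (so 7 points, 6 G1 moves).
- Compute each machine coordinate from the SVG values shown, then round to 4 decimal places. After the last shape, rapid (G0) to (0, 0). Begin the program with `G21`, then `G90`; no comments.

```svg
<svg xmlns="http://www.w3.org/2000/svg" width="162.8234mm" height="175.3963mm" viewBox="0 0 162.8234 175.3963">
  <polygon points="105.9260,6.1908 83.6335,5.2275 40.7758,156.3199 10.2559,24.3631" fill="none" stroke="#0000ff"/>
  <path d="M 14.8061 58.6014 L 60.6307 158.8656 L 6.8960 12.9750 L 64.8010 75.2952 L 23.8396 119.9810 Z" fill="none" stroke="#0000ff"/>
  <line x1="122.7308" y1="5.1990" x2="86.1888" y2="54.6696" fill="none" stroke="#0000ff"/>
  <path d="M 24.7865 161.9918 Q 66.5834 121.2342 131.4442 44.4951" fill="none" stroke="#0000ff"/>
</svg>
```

viewBox `0 0 162.8234 175.3963` with mm width/height → 1 unit = 1 mm. Flip: y_m = 175.3963 − y_svg.

**Shape 1** — `<polygon>` closed polygon, stroke `#0000ff` → score (S612, F2530). Machine vertices: (105.9260,169.2055) → (83.6335,170.1688) → (40.7758,19.0764) → (10.2559,151.0332) → (105.9260,169.2055). Closed: final G1 returns to the first vertex.

**Shape 2** — `<path>` closed polygon, stroke `#0000ff` → score (S612, F2530). Machine vertices: (14.8061,116.7949) → (60.6307,16.5307) → (6.8960,162.4213) → (64.8010,100.1011) → (23.8396,55.4153) → (14.8061,116.7949). Closed: final G1 returns to the first vertex.

**Shape 3** — `<line>` line segment, stroke `#0000ff` → score (S612, F2530). Machine vertices: (122.7308,170.1973) → (86.1888,120.7267). Open path.

**Shape 4** — `<path>` quadratic bezier, stroke `#0000ff` → score (S612, F2530). Control points (SVG): P0=(24.7865,161.9918), P1=(66.5834,121.2342), P2=(131.4442,44.4951); sampled at t=k/6. Machine vertices: (24.7865,13.4045) → (39.3595,27.9899) → (55.2138,44.5742) → (72.3494,63.1575) → (90.7663,83.7397) → (110.4646,106.3210) → (131.4442,130.9012). Open path.

G21
G90
G0 X105.9260 Y169.2055
M3 S612
G01 X83.6335 Y170.1688 F2530
G01 X40.7758 Y19.0764
G01 X10.2559 Y151.0332
G01 X105.9260 Y169.2055
M5
G0 X14.8061 Y116.7949
M3 S612
G01 X60.6307 Y16.5307 F2530
G01 X6.8960 Y162.4213
G01 X64.8010 Y100.1011
G01 X23.8396 Y55.4153
G01 X14.8061 Y116.7949
M5
G0 X122.7308 Y170.1973
M3 S612
G01 X86.1888 Y120.7267 F2530
M5
G0 X24.7865 Y13.4045
M3 S612
G01 X39.3595 Y27.9899 F2530
G01 X55.2138 Y44.5742
G01 X72.3494 Y63.1575
G01 X90.7663 Y83.7397
G01 X110.4646 Y106.3210
G01 X131.4442 Y130.9012
M5
G0 X0.0000 Y0.0000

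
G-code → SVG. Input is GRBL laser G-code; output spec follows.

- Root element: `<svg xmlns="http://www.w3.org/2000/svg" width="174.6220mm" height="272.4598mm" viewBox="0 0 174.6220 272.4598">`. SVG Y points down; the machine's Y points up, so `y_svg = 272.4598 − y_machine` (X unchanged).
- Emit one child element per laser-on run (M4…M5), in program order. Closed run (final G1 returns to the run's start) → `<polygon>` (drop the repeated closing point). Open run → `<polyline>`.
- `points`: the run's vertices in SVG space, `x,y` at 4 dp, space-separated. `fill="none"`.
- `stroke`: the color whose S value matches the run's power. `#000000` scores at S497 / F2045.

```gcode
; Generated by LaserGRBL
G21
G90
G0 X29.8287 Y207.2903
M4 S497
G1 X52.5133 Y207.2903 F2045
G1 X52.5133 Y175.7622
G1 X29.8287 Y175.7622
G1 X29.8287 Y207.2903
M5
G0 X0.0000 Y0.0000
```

<svg xmlns="http://www.w3.org/2000/svg" width="174.6220mm" height="272.4598mm" viewBox="0 0 174.6220 272.4598">
  <polygon points="29.8287,65.1695 52.5133,65.1695 52.5133,96.6976 29.8287,96.6976" fill="none" stroke="#000000"/>
</svg>

Machine Y-up, SVG Y-down with viewBox height 272.4598, so y_svg = 272.4598 − y_machine; X carries over. Every run uses S497, so all elements get stroke `#000000` (score).

Run 1: The run returns to its start, so emit a `<polygon>` with points (Y-flipped): 29.8287,65.1695 52.5133,65.1695 52.5133,96.6976 29.8287,96.6976.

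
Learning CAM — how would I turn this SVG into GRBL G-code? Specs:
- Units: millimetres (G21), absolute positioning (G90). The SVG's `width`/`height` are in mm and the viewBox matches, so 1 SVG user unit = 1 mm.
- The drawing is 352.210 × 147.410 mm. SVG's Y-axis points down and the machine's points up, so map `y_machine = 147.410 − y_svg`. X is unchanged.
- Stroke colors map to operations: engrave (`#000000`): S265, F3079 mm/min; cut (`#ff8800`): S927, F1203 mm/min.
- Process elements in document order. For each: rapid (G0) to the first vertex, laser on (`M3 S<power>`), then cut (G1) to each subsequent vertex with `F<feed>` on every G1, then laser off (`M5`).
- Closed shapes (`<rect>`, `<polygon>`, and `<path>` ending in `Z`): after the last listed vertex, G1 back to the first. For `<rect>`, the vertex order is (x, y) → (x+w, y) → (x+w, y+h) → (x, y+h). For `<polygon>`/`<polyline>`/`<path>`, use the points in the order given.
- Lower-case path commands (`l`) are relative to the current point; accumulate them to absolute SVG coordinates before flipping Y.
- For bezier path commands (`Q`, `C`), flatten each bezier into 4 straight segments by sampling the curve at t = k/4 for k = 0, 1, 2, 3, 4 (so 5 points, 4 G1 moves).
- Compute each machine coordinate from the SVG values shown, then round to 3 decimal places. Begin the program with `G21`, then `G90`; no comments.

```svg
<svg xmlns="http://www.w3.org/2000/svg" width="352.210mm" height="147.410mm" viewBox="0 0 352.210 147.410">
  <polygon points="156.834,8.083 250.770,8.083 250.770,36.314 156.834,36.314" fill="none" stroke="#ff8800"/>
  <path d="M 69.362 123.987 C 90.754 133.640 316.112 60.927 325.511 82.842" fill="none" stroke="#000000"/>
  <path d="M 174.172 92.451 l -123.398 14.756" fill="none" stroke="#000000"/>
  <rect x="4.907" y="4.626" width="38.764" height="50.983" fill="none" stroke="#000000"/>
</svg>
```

Since the viewBox matches the mm dimensions, user units are millimetres directly. The only transform is the Y-flip y_m = 147.410 − y_svg.

Shape 1 is a rectangle drawn with `<polygon>`. Its stroke #ff8800 means cut at S927, F1203. After flipping Y the toolpath is (156.834,139.327) → (250.770,139.327) → (250.770,111.096) → (156.834,111.096) → (156.834,139.327), returning to the start.

Shape 2 is a cubic bezier drawn with `<path>`. Its stroke #000000 means engrave at S265, F3079. After flipping Y the toolpath is (69.362,23.423) → (117.088,28.861) → (201.934,48.594) → (284.531,66.027) → (325.511,64.568).

Shape 3 is a line segment drawn with `<path>`. Its stroke #000000 means engrave at S265, F3079. After flipping Y the toolpath is (174.172,54.959) → (50.774,40.203).

Shape 4 is a rectangle drawn with `<rect>`. Its stroke #000000 means engrave at S265, F3079. After flipping Y the toolpath is (4.907,142.784) → (43.671,142.784) → (43.671,91.801) → (4.907,91.801) → (4.907,142.784), returning to the start.

G21
G90
G0 X156.834 Y139.327
M3 S927
G1 X250.770 Y139.327 F1203
G1 X250.770 Y111.096 F1203
G1 X156.834 Y111.096 F1203
G1 X156.834 Y139.327 F1203
M5
G0 X69.362 Y23.423
M3 S265
G1 X117.088 Y28.861 F3079
G1 X201.934 Y48.594 F3079
G1 X284.531 Y66.027 F3079
G1 X325.511 Y64.568 F3079
M5
G0 X174.172 Y54.959
M3 S265
G1 X50.774 Y40.203 F3079
M5
G0 X4.907 Y142.784
M3 S265
G1 X43.671 Y142.784 F3079
G1 X43.671 Y91.801 F3079
G1 X4.907 Y91.801 F3079
G1 X4.907 Y142.784 F3079
M5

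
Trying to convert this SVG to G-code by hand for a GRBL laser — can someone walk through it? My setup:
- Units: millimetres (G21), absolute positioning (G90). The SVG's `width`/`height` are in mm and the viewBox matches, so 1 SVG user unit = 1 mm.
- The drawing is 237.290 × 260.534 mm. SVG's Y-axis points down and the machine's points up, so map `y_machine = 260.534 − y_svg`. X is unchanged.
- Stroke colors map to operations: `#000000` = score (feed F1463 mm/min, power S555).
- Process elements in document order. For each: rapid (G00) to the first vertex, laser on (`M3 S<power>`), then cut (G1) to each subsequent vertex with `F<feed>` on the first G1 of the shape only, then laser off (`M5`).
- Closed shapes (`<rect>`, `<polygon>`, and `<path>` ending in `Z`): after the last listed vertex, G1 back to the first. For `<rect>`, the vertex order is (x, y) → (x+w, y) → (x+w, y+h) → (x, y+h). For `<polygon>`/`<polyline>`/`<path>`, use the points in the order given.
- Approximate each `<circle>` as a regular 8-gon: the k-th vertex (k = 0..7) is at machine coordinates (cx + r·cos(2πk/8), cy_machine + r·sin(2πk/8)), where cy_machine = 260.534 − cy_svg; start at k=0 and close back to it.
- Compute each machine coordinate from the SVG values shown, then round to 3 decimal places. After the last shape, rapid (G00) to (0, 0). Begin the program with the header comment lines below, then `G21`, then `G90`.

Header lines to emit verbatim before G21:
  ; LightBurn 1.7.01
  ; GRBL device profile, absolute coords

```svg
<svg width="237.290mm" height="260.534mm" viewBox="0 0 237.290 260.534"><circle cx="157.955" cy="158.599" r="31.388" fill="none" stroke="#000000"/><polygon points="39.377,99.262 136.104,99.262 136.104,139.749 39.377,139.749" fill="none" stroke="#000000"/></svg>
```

; LightBurn 1.7.01
; GRBL device profile, absolute coords
G21
G90
G00 X189.343 Y101.935
M3 S555
G1 X180.150 Y124.130 F1463
G1 X157.955 Y133.323
G1 X135.760 Y124.130
G1 X126.567 Y101.935
G1 X135.760 Y79.740
G1 X157.955 Y70.547
G1 X180.150 Y79.740
G1 X189.343 Y101.935
M5
G00 X39.377 Y161.272
M3 S555
G1 X136.104 Y161.272 F1463
G1 X136.104 Y120.785
G1 X39.377 Y120.785
G1 X39.377 Y161.272
M5
G00 X0.000 Y0.000

1 u = 1 mm; y_m = 260.534 − y.

[1] `<circle>` circle, #000000→score S555 F1463: (189.343,101.935) → (180.150,124.130) → (157.955,133.323) → (135.760,124.130) → (126.567,101.935) → (135.760,79.740) → (157.955,70.547) → (180.150,79.740) → (189.343,101.935) (closed)

[2] `<polygon>` rectangle, #000000→score S555 F1463: (39.377,161.272) → (136.104,161.272) → (136.104,120.785) → (39.377,120.785) → (39.377,161.272) (closed)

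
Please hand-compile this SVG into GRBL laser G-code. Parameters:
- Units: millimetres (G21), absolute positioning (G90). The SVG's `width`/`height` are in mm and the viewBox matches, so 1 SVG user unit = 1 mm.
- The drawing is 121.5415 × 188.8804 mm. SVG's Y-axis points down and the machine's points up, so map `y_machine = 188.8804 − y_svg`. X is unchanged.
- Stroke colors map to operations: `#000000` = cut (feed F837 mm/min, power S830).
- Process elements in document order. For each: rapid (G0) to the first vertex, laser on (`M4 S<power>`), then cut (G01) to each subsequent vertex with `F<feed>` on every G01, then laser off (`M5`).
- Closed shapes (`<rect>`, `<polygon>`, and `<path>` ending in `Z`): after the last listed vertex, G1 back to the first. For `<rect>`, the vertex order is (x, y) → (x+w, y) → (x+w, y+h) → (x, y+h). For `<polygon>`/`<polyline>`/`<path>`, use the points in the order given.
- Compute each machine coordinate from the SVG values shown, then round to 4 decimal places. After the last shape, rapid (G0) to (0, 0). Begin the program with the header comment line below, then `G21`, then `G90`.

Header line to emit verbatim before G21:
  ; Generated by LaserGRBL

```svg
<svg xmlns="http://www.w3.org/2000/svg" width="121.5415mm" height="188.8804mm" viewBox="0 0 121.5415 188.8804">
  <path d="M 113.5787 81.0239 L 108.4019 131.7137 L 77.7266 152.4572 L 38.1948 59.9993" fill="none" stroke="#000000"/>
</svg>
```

1 u = 1 mm; y_m = 188.8804 − y.

[1] `<path>` open polyline, #000000→cut S830 F837: (113.5787,107.8565) → (108.4019,57.1667) → (77.7266,36.4232) → (38.1948,128.8811)

; Generated by LaserGRBL
G21
G90
G0 X113.5787 Y107.8565
M4 S830
G01 X108.4019 Y57.1667 F837
G01 X77.7266 Y36.4232 F837
G01 X38.1948 Y128.8811 F837
M5
G0 X0.0000 Y0.0000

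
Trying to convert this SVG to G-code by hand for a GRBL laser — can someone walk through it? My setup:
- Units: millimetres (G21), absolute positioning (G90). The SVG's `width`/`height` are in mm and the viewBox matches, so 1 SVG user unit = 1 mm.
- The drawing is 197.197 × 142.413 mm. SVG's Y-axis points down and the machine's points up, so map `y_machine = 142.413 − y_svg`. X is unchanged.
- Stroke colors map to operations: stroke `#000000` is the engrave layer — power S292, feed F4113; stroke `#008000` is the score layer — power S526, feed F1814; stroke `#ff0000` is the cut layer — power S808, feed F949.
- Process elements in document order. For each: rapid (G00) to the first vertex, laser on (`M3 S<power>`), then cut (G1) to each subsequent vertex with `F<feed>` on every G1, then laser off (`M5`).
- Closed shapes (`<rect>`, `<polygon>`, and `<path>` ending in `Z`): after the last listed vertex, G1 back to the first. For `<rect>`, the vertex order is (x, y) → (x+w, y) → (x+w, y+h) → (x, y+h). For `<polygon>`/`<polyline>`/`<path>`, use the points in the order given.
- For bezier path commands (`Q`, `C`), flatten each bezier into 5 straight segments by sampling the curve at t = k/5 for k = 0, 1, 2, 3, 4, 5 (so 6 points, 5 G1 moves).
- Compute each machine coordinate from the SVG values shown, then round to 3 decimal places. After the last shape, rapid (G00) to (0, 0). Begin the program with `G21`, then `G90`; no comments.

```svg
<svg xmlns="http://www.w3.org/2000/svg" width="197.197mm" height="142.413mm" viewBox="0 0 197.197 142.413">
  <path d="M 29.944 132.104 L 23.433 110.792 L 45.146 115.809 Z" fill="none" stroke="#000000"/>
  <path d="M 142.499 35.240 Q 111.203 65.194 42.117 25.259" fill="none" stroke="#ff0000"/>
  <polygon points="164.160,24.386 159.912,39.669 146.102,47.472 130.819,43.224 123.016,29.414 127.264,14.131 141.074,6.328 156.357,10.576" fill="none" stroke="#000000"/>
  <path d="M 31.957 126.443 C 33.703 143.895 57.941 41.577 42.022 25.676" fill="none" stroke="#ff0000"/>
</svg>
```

viewBox `0 0 197.197 142.413` with mm width/height → 1 unit = 1 mm. Flip: y_m = 142.413 − y_svg.

**Shape 1** — `<path>` regular polygon, stroke `#000000` → engrave (S292, F4113). Machine vertices: (29.944,10.309) → (23.433,31.621) → (45.146,26.604) → (29.944,10.309). Closed: final G1 returns to the first vertex.

**Shape 2** — `<path>` quadratic bezier, stroke `#ff0000` → cut (S808, F949). Control points (SVG): P0=(142.499,35.240), P1=(111.203,65.194), P2=(42.117,25.259); sampled at t=k/5. Machine vertices: (142.499,107.173) → (128.469,97.987) → (111.416,94.392) → (91.339,96.388) → (68.240,103.976) → (42.117,117.154). Open path.

**Shape 3** — `<polygon>` regular polygon, stroke `#000000` → engrave (S292, F4113). Machine vertices: (164.160,118.027) → (159.912,102.744) → (146.102,94.941) → (130.819,99.189) → (123.016,112.999) → (127.264,128.282) → (141.074,136.085) → (156.357,131.837) → (164.160,118.027). Closed: final G1 returns to the first vertex.

**Shape 4** — `<path>` cubic bezier, stroke `#ff0000` → cut (S808, F949). Control points (SVG): P0=(31.957,126.443), P1=(33.703,143.895), P2=(57.941,41.577), P3=(42.022,25.676); sampled at t=k/5. Machine vertices: (31.957,15.970) → (35.202,18.222) → (40.839,39.321) → (45.859,69.372) → (47.256,98.476) → (42.022,116.737). Open path.

G21
G90
G00 X29.944 Y10.309
M3 S292
G1 X23.433 Y31.621 F4113
G1 X45.146 Y26.604 F4113
G1 X29.944 Y10.309 F4113
M5
G00 X142.499 Y107.173
M3 S808
G1 X128.469 Y97.987 F949
G1 X111.416 Y94.392 F949
G1 X91.339 Y96.388 F949
G1 X68.240 Y103.976 F949
G1 X42.117 Y117.154 F949
M5
G00 X164.160 Y118.027
M3 S292
G1 X159.912 Y102.744 F4113
G1 X146.102 Y94.941 F4113
G1 X130.819 Y99.189 F4113
G1 X123.016 Y112.999 F4113
G1 X127.264 Y128.282 F4113
G1 X141.074 Y136.085 F4113
G1 X156.357 Y131.837 F4113
G1 X164.160 Y118.027 F4113
M5
G00 X31.957 Y15.970
M3 S808
G1 X35.202 Y18.222 F949
G1 X40.839 Y39.321 F949
G1 X45.859 Y69.372 F949
G1 X47.256 Y98.476 F949
G1 X42.022 Y116.737 F949
M5
G00 X0.000 Y0.000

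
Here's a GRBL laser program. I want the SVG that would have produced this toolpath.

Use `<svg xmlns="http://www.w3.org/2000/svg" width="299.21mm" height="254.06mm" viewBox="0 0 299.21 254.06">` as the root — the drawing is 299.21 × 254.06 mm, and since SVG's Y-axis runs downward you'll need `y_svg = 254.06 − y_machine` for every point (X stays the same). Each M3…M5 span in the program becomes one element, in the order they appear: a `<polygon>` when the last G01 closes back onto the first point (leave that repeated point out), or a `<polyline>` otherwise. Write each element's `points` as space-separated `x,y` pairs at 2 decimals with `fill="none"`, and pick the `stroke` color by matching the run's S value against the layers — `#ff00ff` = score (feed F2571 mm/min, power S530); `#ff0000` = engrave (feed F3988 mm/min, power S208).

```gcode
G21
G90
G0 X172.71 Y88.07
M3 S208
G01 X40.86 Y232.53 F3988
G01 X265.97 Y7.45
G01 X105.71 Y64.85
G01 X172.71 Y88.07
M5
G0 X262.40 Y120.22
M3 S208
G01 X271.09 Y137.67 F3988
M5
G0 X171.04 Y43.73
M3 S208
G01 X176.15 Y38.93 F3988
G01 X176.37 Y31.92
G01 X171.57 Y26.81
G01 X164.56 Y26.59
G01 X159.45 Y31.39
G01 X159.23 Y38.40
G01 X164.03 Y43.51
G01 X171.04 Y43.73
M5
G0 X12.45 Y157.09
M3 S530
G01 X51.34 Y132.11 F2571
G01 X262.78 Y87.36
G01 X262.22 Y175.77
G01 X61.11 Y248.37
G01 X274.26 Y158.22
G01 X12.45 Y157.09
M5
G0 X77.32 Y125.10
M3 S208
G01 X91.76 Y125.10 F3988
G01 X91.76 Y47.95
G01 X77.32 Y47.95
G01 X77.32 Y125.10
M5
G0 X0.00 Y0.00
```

<svg xmlns="http://www.w3.org/2000/svg" width="299.21mm" height="254.06mm" viewBox="0 0 299.21 254.06">
  <polygon points="172.71,165.99 40.86,21.53 265.97,246.61 105.71,189.21" fill="none" stroke="#ff0000"/>
  <polyline points="262.40,133.84 271.09,116.39" fill="none" stroke="#ff0000"/>
  <polygon points="171.04,210.33 176.15,215.13 176.37,222.14 171.57,227.25 164.56,227.47 159.45,222.67 159.23,215.66 164.03,210.55" fill="none" stroke="#ff0000"/>
  <polygon points="12.45,96.97 51.34,121.95 262.78,166.70 262.22,78.29 61.11,5.69 274.26,95.84" fill="none" stroke="#ff00ff"/>
  <polygon points="77.32,128.96 91.76,128.96 91.76,206.11 77.32,206.11" fill="none" stroke="#ff0000"/>
</svg>

y_svg = 254.06 − y_m.

[1] S208→`#ff0000` (engrave); closed run; points: 172.71,165.99 40.86,21.53 265.97,246.61 105.71,189.21

[2] S208→`#ff0000` (engrave); open run; points: 262.40,133.84 271.09,116.39

[3] S208→`#ff0000` (engrave); closed run; points: 171.04,210.33 176.15,215.13 176.37,222.14 171.57,227.25 164.56,227.47 159.45,222.67 159.23,215.66 164.03,210.55

[4] S530→`#ff00ff` (score); closed run; points: 12.45,96.97 51.34,121.95 262.78,166.70 262.22,78.29 61.11,5.69 274.26,95.84

[5] S208→`#ff0000` (engrave); closed run; points: 77.32,128.96 91.76,128.96 91.76,206.11 77.32,206.11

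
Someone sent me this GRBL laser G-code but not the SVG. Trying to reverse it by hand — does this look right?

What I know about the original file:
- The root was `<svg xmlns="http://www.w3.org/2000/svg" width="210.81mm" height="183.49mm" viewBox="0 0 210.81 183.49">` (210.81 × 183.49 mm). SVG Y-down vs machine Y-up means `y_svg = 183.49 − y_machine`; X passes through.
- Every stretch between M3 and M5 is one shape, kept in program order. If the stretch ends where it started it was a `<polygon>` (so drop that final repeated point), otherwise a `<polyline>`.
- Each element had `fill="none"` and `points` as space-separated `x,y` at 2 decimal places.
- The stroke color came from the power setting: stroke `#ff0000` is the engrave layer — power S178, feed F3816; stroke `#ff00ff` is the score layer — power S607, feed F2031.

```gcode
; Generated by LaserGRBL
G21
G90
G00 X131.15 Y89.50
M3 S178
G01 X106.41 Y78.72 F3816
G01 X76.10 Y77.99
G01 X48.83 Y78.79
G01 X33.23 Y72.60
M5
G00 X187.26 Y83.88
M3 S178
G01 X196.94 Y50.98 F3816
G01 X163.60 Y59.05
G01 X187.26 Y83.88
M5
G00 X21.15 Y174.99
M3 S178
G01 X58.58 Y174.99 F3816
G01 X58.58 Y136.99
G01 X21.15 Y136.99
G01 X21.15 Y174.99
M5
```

<svg xmlns="http://www.w3.org/2000/svg" width="210.81mm" height="183.49mm" viewBox="0 0 210.81 183.49">
  <polyline points="131.15,93.99 106.41,104.77 76.10,105.50 48.83,104.70 33.23,110.89" fill="none" stroke="#ff0000"/>
  <polygon points="187.26,99.61 196.94,132.51 163.60,124.44" fill="none" stroke="#ff0000"/>
  <polygon points="21.15,8.50 58.58,8.50 58.58,46.50 21.15,46.50" fill="none" stroke="#ff0000"/>
</svg>

Each laser-on run becomes one SVG element. Flip Y back into SVG space with y_svg = 183.49 − y_machine. Every run uses S178, so all elements get stroke `#ff0000` (engrave).

Run 1: The run is open, so emit a `<polyline>` with points (Y-flipped): 131.15,93.99 106.41,104.77 76.10,105.50 48.83,104.70 33.23,110.89.

Run 2: The run returns to its start, so emit a `<polygon>` with points (Y-flipped): 187.26,99.61 196.94,132.51 163.60,124.44.

Run 3: The run returns to its start, so emit a `<polygon>` with points (Y-flipped): 21.15,8.50 58.58,8.50 58.58,46.50 21.15,46.50.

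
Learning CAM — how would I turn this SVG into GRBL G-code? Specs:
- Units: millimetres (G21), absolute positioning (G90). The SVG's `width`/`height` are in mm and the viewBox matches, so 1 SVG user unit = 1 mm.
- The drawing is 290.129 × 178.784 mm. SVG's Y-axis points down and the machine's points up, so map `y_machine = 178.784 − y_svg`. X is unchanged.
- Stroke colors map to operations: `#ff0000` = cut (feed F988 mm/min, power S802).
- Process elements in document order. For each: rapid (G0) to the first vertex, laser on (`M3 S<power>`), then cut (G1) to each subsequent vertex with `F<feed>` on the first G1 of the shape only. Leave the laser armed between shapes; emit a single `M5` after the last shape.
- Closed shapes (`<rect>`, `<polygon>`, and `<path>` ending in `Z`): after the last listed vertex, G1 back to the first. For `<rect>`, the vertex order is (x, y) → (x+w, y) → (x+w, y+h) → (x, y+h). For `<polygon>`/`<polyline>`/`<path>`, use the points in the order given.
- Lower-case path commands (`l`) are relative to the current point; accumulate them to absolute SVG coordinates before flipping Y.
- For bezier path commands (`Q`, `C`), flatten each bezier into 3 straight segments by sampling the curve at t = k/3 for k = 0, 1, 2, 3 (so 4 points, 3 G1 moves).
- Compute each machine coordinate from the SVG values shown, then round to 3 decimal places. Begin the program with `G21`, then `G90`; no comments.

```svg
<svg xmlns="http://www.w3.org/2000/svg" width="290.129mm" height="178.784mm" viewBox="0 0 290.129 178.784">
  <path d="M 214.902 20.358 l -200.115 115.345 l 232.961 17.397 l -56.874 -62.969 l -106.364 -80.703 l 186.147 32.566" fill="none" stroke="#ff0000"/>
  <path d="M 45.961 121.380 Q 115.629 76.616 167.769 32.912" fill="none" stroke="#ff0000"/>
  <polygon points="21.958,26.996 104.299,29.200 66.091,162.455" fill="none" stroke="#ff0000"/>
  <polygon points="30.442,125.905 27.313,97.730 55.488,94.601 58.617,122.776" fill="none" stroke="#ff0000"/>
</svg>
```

1 u = 1 mm; y_m = 178.784 − y.

[1] `<path>` open polyline, #ff0000→cut S802 F988: (214.902,158.426) → (14.787,43.081) → (247.748,25.684) → (190.874,88.653) → (84.510,169.356) → (270.657,136.790)

[2] `<path>` quadratic bezier, #ff0000→cut S802 F988: (45.961,57.404) → (90.459,87.129) → (131.061,116.618) → (167.769,145.872)

[3] `<polygon>` closed polygon, #ff0000→cut S802 F988: (21.958,151.788) → (104.299,149.584) → (66.091,16.329) → (21.958,151.788) (closed)

[4] `<polygon>` regular polygon, #ff0000→cut S802 F988: (30.442,52.879) → (27.313,81.054) → (55.488,84.183) → (58.617,56.008) → (30.442,52.879) (closed)

G21
G90
G0 X214.902 Y158.426
M3 S802
G1 X14.787 Y43.081 F988
G1 X247.748 Y25.684
G1 X190.874 Y88.653
G1 X84.510 Y169.356
G1 X270.657 Y136.790
G0 X45.961 Y57.404
M3 S802
G1 X90.459 Y87.129 F988
G1 X131.061 Y116.618
G1 X167.769 Y145.872
G0 X21.958 Y151.788
M3 S802
G1 X104.299 Y149.584 F988
G1 X66.091 Y16.329
G1 X21.958 Y151.788
G0 X30.442 Y52.879
M3 S802
G1 X27.313 Y81.054 F988
G1 X55.488 Y84.183
G1 X58.617 Y56.008
G1 X30.442 Y52.879
M5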